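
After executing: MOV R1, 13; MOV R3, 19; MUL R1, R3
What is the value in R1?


Register state trace:
  MOV R1, 13  → R1 = 13
  MOV R3, 19  → R3 = 19
  MUL R1, R3  → R1 = 13 * 19 = 247
Final: R1 = 247

247


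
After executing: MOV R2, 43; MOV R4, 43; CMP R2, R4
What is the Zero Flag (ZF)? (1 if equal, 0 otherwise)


Register state trace:
  MOV R2, 43  → R2 = 43
  MOV R4, 43  → R4 = 43
  CMP R2, R4  → computes 43 - 43 = 0
  Result is zero, so values are equal
ZF = 1

1


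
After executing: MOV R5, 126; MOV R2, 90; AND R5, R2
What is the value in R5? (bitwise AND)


Register state trace:
  MOV R5, 126  → R5 = 126 (0b01111110)
  MOV R2, 90  → R2 = 90 (0b01011010)
  AND R5, R2  → R5 = 126 AND 90 = 90 (0b01011010)
Final: R5 = 90

90


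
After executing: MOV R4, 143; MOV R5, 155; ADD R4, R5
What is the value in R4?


Register state trace:
  MOV R4, 143  → R4 = 143
  MOV R5, 155  → R5 = 155
  ADD R4, R5  → R4 = 143 + 155 = 298
Final: R4 = 298

298


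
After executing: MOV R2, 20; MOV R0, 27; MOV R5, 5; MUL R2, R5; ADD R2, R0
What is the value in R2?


Register state trace:
  MOV R2, 20  → R2 = 20
  MOV R0, 27  → R0 = 27
  MOV R5, 5  → R5 = 5
  MUL R2, R5  → R2 = 20 * 5 = 100
  ADD R2, R0  → R2 = 100 + 27 = 127
Final: R2 = 127

127


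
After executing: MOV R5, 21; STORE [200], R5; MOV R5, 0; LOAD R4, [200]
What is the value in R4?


Register and memory trace:
  MOV R5, 21  → R5 = 21
  STORE [200], R5  → mem[200] = 21
  MOV R5, 0  → R5 = 0
  LOAD R4, [200]  → R4 = mem[200] = 21
Final: R4 = 21

21


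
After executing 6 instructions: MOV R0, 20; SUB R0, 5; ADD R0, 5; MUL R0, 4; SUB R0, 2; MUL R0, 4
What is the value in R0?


Register state trace:
  MOV R0, 20  → R0 = 20
  SUB R0, 5  → R0 = 20 - 5 = 15
  ADD R0, 5  → R0 = 15 + 5 = 20
  MUL R0, 4  → R0 = 20 * 4 = 80
  SUB R0, 2  → R0 = 80 - 2 = 78
  MUL R0, 4  → R0 = 78 * 4 = 312
Final: R0 = 312

312


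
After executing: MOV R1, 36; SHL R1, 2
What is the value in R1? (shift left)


Register state trace:
  MOV R1, 36  → R1 = 36
  SHL R1, 2  → R1 = 36 << 2 = 36 * 2^2 = 144
Final: R1 = 144

144


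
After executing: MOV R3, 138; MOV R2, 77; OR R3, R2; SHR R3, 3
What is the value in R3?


Register state trace:
  MOV R3, 138  → R3 = 138 (0b10001010)
  MOV R2, 77  → R2 = 77 (0b01001101)
  OR R3, R2  → R3 = 138 OR 77 = 207 (0b11001111)
  SHR R3, 3  → R3 = 207 >> 3 = 25
Final: R3 = 25

25


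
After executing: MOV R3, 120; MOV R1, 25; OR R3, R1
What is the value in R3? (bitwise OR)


Register state trace:
  MOV R3, 120  → R3 = 120 (0b01111000)
  MOV R1, 25  → R1 = 25 (0b00011001)
  OR R3, R1   → R3 = 120 OR 25 = 121 (0b01111001)
Final: R3 = 121

121


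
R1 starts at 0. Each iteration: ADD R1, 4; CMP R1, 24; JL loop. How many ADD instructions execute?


Loop trace (R1 starts at 0, target 24, step 4):
  ADD #1: R1 = 0 + 4 = 4  → 4 < 24, loop
  ADD #2: R1 = 4 + 4 = 8  → 8 < 24, loop
  ADD #3: R1 = 8 + 4 = 12  → 12 < 24, loop
  ADD #4: R1 = 12 + 4 = 16  → 16 < 24, loop
  ADD #5: R1 = 16 + 4 = 20  → 20 < 24, loop
  ADD #6: R1 = 20 + 4 = 24  → 24 >= 24, exit
Total ADD instructions: 6

6


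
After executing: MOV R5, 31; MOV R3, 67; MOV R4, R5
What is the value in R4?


Register state trace:
  MOV R5, 31  → R5 = 31
  MOV R3, 67  → R3 = 67
  MOV R4, R5  → R4 = 31
Final: R4 = 31

31


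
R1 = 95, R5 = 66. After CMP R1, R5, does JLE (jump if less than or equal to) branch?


Trace:
  R1 = 95, R5 = 66
  CMP R1, R5  → compares 95 vs 66
  JLE checks: is 95 less than or equal to 66?
  95 > 66, so condition is false
Branch taken: No

No


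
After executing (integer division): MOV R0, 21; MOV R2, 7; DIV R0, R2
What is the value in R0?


Register state trace:
  MOV R0, 21  → R0 = 21
  MOV R2, 7  → R2 = 7
  DIV R0, R2  → R0 = 21 // 7 = 3
Final: R0 = 3

3


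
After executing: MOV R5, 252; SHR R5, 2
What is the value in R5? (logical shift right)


Register state trace:
  MOV R5, 252  → R5 = 252
  SHR R5, 2  → R5 = 252 >> 2 = 252 // 2^2 = 63
Final: R5 = 63

63


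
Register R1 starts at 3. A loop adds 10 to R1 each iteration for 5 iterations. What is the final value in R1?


Starting value: R1 = 3
  Iter 1: R1 = 3 + 10 = 13
  Iter 2: R1 = 13 + 10 = 23
  Iter 3: R1 = 23 + 10 = 33
  Iter 4: R1 = 33 + 10 = 43
  Iter 5: R1 = 43 + 10 = 53
Final: R1 = 53

53


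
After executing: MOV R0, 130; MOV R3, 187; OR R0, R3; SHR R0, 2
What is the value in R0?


Register state trace:
  MOV R0, 130  → R0 = 130 (0b10000010)
  MOV R3, 187  → R3 = 187 (0b10111011)
  OR R0, R3  → R0 = 130 OR 187 = 187 (0b10111011)
  SHR R0, 2  → R0 = 187 >> 2 = 46
Final: R0 = 46

46


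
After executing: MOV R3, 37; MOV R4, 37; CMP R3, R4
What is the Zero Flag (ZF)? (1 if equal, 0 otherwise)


Register state trace:
  MOV R3, 37  → R3 = 37
  MOV R4, 37  → R4 = 37
  CMP R3, R4  → computes 37 - 37 = 0
  Result is zero, so values are equal
ZF = 1

1


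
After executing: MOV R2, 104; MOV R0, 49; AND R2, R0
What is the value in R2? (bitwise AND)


Register state trace:
  MOV R2, 104  → R2 = 104 (0b01101000)
  MOV R0, 49  → R0 = 49 (0b00110001)
  AND R2, R0  → R2 = 104 AND 49 = 32 (0b00100000)
Final: R2 = 32

32


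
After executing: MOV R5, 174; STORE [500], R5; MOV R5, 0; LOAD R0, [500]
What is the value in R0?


Register and memory trace:
  MOV R5, 174  → R5 = 174
  STORE [500], R5  → mem[500] = 174
  MOV R5, 0  → R5 = 0
  LOAD R0, [500]  → R0 = mem[500] = 174
Final: R0 = 174

174


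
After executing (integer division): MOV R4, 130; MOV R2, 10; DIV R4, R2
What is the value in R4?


Register state trace:
  MOV R4, 130  → R4 = 130
  MOV R2, 10  → R2 = 10
  DIV R4, R2  → R4 = 130 // 10 = 13
Final: R4 = 13

13


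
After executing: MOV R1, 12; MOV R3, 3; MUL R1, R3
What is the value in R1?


Register state trace:
  MOV R1, 12  → R1 = 12
  MOV R3, 3  → R3 = 3
  MUL R1, R3  → R1 = 12 * 3 = 36
Final: R1 = 36

36


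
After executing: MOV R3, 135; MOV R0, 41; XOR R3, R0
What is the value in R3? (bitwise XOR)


Register state trace:
  MOV R3, 135  → R3 = 135 (0b10000111)
  MOV R0, 41  → R0 = 41 (0b00101001)
  XOR R3, R0  → R3 = 135 XOR 41 = 174 (0b10101110)
Final: R3 = 174

174


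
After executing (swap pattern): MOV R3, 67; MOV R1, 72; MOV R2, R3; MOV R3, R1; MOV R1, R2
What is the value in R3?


Register state trace (swap pattern):
  MOV R3, 67  → R3 = 67
  MOV R1, 72  → R1 = 72
  MOV R2, R3  → R2 = 67  (save R3)
  MOV R3, R1  → R3 = 72  (R3 gets R1's value)
  MOV R1, R2  → R1 = 67  (R1 gets saved value)
Final: R3 = 72

72


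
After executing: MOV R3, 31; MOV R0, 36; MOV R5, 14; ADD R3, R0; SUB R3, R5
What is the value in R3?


Register state trace:
  MOV R3, 31  → R3 = 31
  MOV R0, 36  → R0 = 36
  MOV R5, 14  → R5 = 14
  ADD R3, R0  → R3 = 31 + 36 = 67
  SUB R3, R5  → R3 = 67 - 14 = 53
Final: R3 = 53

53


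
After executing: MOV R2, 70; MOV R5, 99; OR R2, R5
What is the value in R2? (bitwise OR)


Register state trace:
  MOV R2, 70  → R2 = 70 (0b01000110)
  MOV R5, 99  → R5 = 99 (0b01100011)
  OR R2, R5   → R2 = 70 OR 99 = 103 (0b01100111)
Final: R2 = 103

103


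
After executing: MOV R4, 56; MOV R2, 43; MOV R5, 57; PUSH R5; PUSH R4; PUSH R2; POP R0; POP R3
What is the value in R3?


Stack trace (top is rightmost):
  MOV R4, 56  → R4 = 56
  MOV R2, 43  → R2 = 43
  MOV R5, 57  → R5 = 57
  PUSH R5  → stack: [57]
  PUSH R4  → stack: [57, 56]
  PUSH R2  → stack: [57, 56, 43]
  POP R0  → R0 = 43, stack: [57, 56]
  POP R3  → R3 = 56, stack: [57]
Final: R3 = 56

56


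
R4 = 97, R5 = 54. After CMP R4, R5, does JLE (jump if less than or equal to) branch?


Trace:
  R4 = 97, R5 = 54
  CMP R4, R5  → compares 97 vs 54
  JLE checks: is 97 less than or equal to 54?
  97 > 54, so condition is false
Branch taken: No

No


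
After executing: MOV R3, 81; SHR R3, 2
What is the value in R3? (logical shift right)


Register state trace:
  MOV R3, 81  → R3 = 81
  SHR R3, 2  → R3 = 81 >> 2 = 81 // 2^2 = 20
Final: R3 = 20

20


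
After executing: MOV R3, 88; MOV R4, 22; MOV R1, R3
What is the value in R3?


Register state trace:
  MOV R3, 88  → R3 = 88
  MOV R4, 22  → R4 = 22
  MOV R1, R3  → R1 = 88
Final: R3 = 88

88


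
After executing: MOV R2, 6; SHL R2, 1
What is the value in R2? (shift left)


Register state trace:
  MOV R2, 6  → R2 = 6
  SHL R2, 1  → R2 = 6 << 1 = 6 * 2^1 = 12
Final: R2 = 12

12


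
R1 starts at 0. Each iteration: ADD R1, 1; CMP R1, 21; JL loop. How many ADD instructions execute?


Loop trace (R1 starts at 0, target 21, step 1):
  ADD #1: R1 = 0 + 1 = 1  → 1 < 21, loop
  ADD #2: R1 = 1 + 1 = 2  → 2 < 21, loop
  ADD #3: R1 = 2 + 1 = 3  → 3 < 21, loop
  ADD #4: R1 = 3 + 1 = 4  → 4 < 21, loop
  ADD #5: R1 = 4 + 1 = 5  → 5 < 21, loop
  ADD #6: R1 = 5 + 1 = 6  → 6 < 21, loop
  ADD #7: R1 = 6 + 1 = 7  → 7 < 21, loop
  ADD #8: R1 = 7 + 1 = 8  → 8 < 21, loop
  ADD #9: R1 = 8 + 1 = 9  → 9 < 21, loop
  ADD #10: R1 = 9 + 1 = 10  → 10 < 21, loop
  ADD #11: R1 = 10 + 1 = 11  → 11 < 21, loop
  ADD #12: R1 = 11 + 1 = 12  → 12 < 21, loop
  ADD #13: R1 = 12 + 1 = 13  → 13 < 21, loop
  ADD #14: R1 = 13 + 1 = 14  → 14 < 21, loop
  ADD #15: R1 = 14 + 1 = 15  → 15 < 21, loop
  ADD #16: R1 = 15 + 1 = 16  → 16 < 21, loop
  ADD #17: R1 = 16 + 1 = 17  → 17 < 21, loop
  ADD #18: R1 = 17 + 1 = 18  → 18 < 21, loop
  ADD #19: R1 = 18 + 1 = 19  → 19 < 21, loop
  ADD #20: R1 = 19 + 1 = 20  → 20 < 21, loop
  ADD #21: R1 = 20 + 1 = 21  → 21 >= 21, exit
Total ADD instructions: 21

21


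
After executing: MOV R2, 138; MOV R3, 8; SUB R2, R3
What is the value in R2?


Register state trace:
  MOV R2, 138  → R2 = 138
  MOV R3, 8  → R3 = 8
  SUB R2, R3  → R2 = 138 - 8 = 130
Final: R2 = 130

130


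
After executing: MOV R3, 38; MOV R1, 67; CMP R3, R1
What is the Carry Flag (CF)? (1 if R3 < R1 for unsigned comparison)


Register state trace:
  MOV R3, 38  → R3 = 38
  MOV R1, 67  → R1 = 67
  CMP R3, R1  → unsigned 38 - 67: borrow occurs
  38 < 67, so CF = 1
CF = 1

1


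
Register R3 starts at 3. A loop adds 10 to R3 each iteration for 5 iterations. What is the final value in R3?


Starting value: R3 = 3
  Iter 1: R3 = 3 + 10 = 13
  Iter 2: R3 = 13 + 10 = 23
  Iter 3: R3 = 23 + 10 = 33
  Iter 4: R3 = 33 + 10 = 43
  Iter 5: R3 = 43 + 10 = 53
Final: R3 = 53

53


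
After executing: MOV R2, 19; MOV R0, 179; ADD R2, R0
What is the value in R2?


Register state trace:
  MOV R2, 19  → R2 = 19
  MOV R0, 179  → R0 = 179
  ADD R2, R0  → R2 = 19 + 179 = 198
Final: R2 = 198

198


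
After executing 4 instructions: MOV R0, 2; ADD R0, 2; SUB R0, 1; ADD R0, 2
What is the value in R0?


Register state trace:
  MOV R0, 2  → R0 = 2
  ADD R0, 2  → R0 = 2 + 2 = 4
  SUB R0, 1  → R0 = 4 - 1 = 3
  ADD R0, 2  → R0 = 3 + 2 = 5
Final: R0 = 5

5


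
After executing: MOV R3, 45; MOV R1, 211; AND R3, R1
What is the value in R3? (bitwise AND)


Register state trace:
  MOV R3, 45  → R3 = 45 (0b00101101)
  MOV R1, 211  → R1 = 211 (0b11010011)
  AND R3, R1  → R3 = 45 AND 211 = 1 (0b00000001)
Final: R3 = 1

1


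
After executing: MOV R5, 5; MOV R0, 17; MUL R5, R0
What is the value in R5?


Register state trace:
  MOV R5, 5  → R5 = 5
  MOV R0, 17  → R0 = 17
  MUL R5, R0  → R5 = 5 * 17 = 85
Final: R5 = 85

85


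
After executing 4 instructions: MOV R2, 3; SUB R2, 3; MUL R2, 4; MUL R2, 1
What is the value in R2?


Register state trace:
  MOV R2, 3  → R2 = 3
  SUB R2, 3  → R2 = 3 - 3 = 0
  MUL R2, 4  → R2 = 0 * 4 = 0
  MUL R2, 1  → R2 = 0 * 1 = 0
Final: R2 = 0

0


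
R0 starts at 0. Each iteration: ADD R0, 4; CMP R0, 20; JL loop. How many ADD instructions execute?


Loop trace (R0 starts at 0, target 20, step 4):
  ADD #1: R0 = 0 + 4 = 4  → 4 < 20, loop
  ADD #2: R0 = 4 + 4 = 8  → 8 < 20, loop
  ADD #3: R0 = 8 + 4 = 12  → 12 < 20, loop
  ADD #4: R0 = 12 + 4 = 16  → 16 < 20, loop
  ADD #5: R0 = 16 + 4 = 20  → 20 >= 20, exit
Total ADD instructions: 5

5


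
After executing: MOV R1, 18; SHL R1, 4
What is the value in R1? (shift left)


Register state trace:
  MOV R1, 18  → R1 = 18
  SHL R1, 4  → R1 = 18 << 4 = 18 * 2^4 = 288
Final: R1 = 288

288


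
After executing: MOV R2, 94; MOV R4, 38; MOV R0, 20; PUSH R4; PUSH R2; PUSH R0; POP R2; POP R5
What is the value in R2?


Stack trace (top is rightmost):
  MOV R2, 94  → R2 = 94
  MOV R4, 38  → R4 = 38
  MOV R0, 20  → R0 = 20
  PUSH R4  → stack: [38]
  PUSH R2  → stack: [38, 94]
  PUSH R0  → stack: [38, 94, 20]
  POP R2  → R2 = 20, stack: [38, 94]
  POP R5  → R5 = 94, stack: [38]
Final: R2 = 20

20


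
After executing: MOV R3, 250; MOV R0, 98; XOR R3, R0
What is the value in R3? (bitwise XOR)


Register state trace:
  MOV R3, 250  → R3 = 250 (0b11111010)
  MOV R0, 98  → R0 = 98 (0b01100010)
  XOR R3, R0  → R3 = 250 XOR 98 = 152 (0b10011000)
Final: R3 = 152

152


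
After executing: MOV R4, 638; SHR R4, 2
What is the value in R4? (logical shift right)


Register state trace:
  MOV R4, 638  → R4 = 638
  SHR R4, 2  → R4 = 638 >> 2 = 638 // 2^2 = 159
Final: R4 = 159

159


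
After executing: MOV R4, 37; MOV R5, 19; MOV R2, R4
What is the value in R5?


Register state trace:
  MOV R4, 37  → R4 = 37
  MOV R5, 19  → R5 = 19
  MOV R2, R4  → R2 = 37
Final: R5 = 19

19


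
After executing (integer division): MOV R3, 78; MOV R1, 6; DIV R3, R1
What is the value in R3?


Register state trace:
  MOV R3, 78  → R3 = 78
  MOV R1, 6  → R1 = 6
  DIV R3, R1  → R3 = 78 // 6 = 13
Final: R3 = 13

13


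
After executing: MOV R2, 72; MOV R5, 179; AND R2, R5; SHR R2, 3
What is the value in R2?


Register state trace:
  MOV R2, 72  → R2 = 72 (0b01001000)
  MOV R5, 179  → R5 = 179 (0b10110011)
  AND R2, R5  → R2 = 72 AND 179 = 0 (0b00000000)
  SHR R2, 3  → R2 = 0 >> 3 = 0
Final: R2 = 0

0


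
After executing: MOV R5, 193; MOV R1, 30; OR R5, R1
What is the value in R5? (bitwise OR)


Register state trace:
  MOV R5, 193  → R5 = 193 (0b11000001)
  MOV R1, 30  → R1 = 30 (0b00011110)
  OR R5, R1   → R5 = 193 OR 30 = 223 (0b11011111)
Final: R5 = 223

223


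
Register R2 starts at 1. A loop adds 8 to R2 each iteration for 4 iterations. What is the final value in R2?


Starting value: R2 = 1
  Iter 1: R2 = 1 + 8 = 9
  Iter 2: R2 = 9 + 8 = 17
  Iter 3: R2 = 17 + 8 = 25
  Iter 4: R2 = 25 + 8 = 33
Final: R2 = 33

33


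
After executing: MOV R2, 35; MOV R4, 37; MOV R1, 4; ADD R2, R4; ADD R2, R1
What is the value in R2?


Register state trace:
  MOV R2, 35  → R2 = 35
  MOV R4, 37  → R4 = 37
  MOV R1, 4  → R1 = 4
  ADD R2, R4  → R2 = 35 + 37 = 72
  ADD R2, R1  → R2 = 72 + 4 = 76
Final: R2 = 76

76


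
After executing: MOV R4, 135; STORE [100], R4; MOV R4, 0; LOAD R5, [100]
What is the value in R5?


Register and memory trace:
  MOV R4, 135  → R4 = 135
  STORE [100], R4  → mem[100] = 135
  MOV R4, 0  → R4 = 0
  LOAD R5, [100]  → R5 = mem[100] = 135
Final: R5 = 135

135


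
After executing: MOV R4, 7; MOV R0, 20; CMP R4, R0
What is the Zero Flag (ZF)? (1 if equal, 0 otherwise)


Register state trace:
  MOV R4, 7  → R4 = 7
  MOV R0, 20  → R0 = 20
  CMP R4, R0  → computes 7 - 20 = -13
  Result is nonzero, so values are not equal
ZF = 0

0


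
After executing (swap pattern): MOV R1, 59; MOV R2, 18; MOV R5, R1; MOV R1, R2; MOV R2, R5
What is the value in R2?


Register state trace (swap pattern):
  MOV R1, 59  → R1 = 59
  MOV R2, 18  → R2 = 18
  MOV R5, R1  → R5 = 59  (save R1)
  MOV R1, R2  → R1 = 18  (R1 gets R2's value)
  MOV R2, R5  → R2 = 59  (R2 gets saved value)
Final: R2 = 59

59


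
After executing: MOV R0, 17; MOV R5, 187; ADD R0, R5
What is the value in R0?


Register state trace:
  MOV R0, 17  → R0 = 17
  MOV R5, 187  → R5 = 187
  ADD R0, R5  → R0 = 17 + 187 = 204
Final: R0 = 204

204


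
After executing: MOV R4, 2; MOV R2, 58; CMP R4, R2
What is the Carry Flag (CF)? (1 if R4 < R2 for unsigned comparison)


Register state trace:
  MOV R4, 2  → R4 = 2
  MOV R2, 58  → R2 = 58
  CMP R4, R2  → unsigned 2 - 58: borrow occurs
  2 < 58, so CF = 1
CF = 1

1


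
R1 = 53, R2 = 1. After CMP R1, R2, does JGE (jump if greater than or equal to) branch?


Trace:
  R1 = 53, R2 = 1
  CMP R1, R2  → compares 53 vs 1
  JGE checks: is 53 greater than or equal to 1?
  53 > 1, so condition is true
Branch taken: Yes

Yes


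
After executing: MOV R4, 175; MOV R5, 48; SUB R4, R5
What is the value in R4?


Register state trace:
  MOV R4, 175  → R4 = 175
  MOV R5, 48  → R5 = 48
  SUB R4, R5  → R4 = 175 - 48 = 127
Final: R4 = 127

127


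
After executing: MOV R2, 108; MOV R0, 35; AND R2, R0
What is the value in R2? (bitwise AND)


Register state trace:
  MOV R2, 108  → R2 = 108 (0b01101100)
  MOV R0, 35  → R0 = 35 (0b00100011)
  AND R2, R0  → R2 = 108 AND 35 = 32 (0b00100000)
Final: R2 = 32

32


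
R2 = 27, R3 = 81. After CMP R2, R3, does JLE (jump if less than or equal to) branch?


Trace:
  R2 = 27, R3 = 81
  CMP R2, R3  → compares 27 vs 81
  JLE checks: is 27 less than or equal to 81?
  27 < 81, so condition is true
Branch taken: Yes

Yes


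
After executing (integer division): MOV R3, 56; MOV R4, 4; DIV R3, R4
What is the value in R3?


Register state trace:
  MOV R3, 56  → R3 = 56
  MOV R4, 4  → R4 = 4
  DIV R3, R4  → R3 = 56 // 4 = 14
Final: R3 = 14

14


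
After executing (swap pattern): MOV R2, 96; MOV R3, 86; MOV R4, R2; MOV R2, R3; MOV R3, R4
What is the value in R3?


Register state trace (swap pattern):
  MOV R2, 96  → R2 = 96
  MOV R3, 86  → R3 = 86
  MOV R4, R2  → R4 = 96  (save R2)
  MOV R2, R3  → R2 = 86  (R2 gets R3's value)
  MOV R3, R4  → R3 = 96  (R3 gets saved value)
Final: R3 = 96

96


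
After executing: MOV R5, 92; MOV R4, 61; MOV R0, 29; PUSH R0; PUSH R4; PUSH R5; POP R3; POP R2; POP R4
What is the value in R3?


Stack trace (top is rightmost):
  MOV R5, 92  → R5 = 92
  MOV R4, 61  → R4 = 61
  MOV R0, 29  → R0 = 29
  PUSH R0  → stack: [29]
  PUSH R4  → stack: [29, 61]
  PUSH R5  → stack: [29, 61, 92]
  POP R3  → R3 = 92, stack: [29, 61]
  POP R2  → R2 = 61, stack: [29]
  POP R4  → R4 = 29, stack: []
Final: R3 = 92

92


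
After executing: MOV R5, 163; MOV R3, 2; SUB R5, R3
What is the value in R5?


Register state trace:
  MOV R5, 163  → R5 = 163
  MOV R3, 2  → R3 = 2
  SUB R5, R3  → R5 = 163 - 2 = 161
Final: R5 = 161

161


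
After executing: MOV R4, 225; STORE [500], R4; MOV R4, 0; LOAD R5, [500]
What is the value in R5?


Register and memory trace:
  MOV R4, 225  → R4 = 225
  STORE [500], R4  → mem[500] = 225
  MOV R4, 0  → R4 = 0
  LOAD R5, [500]  → R5 = mem[500] = 225
Final: R5 = 225

225


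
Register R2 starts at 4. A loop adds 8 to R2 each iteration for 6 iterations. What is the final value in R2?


Starting value: R2 = 4
  Iter 1: R2 = 4 + 8 = 12
  Iter 2: R2 = 12 + 8 = 20
  Iter 3: R2 = 20 + 8 = 28
  Iter 4: R2 = 28 + 8 = 36
  Iter 5: R2 = 36 + 8 = 44
  Iter 6: R2 = 44 + 8 = 52
Final: R2 = 52

52


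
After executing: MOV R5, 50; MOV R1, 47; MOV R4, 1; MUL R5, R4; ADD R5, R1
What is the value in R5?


Register state trace:
  MOV R5, 50  → R5 = 50
  MOV R1, 47  → R1 = 47
  MOV R4, 1  → R4 = 1
  MUL R5, R4  → R5 = 50 * 1 = 50
  ADD R5, R1  → R5 = 50 + 47 = 97
Final: R5 = 97

97


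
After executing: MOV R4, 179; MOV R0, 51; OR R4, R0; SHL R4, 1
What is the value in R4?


Register state trace:
  MOV R4, 179  → R4 = 179 (0b10110011)
  MOV R0, 51  → R0 = 51 (0b00110011)
  OR R4, R0  → R4 = 179 OR 51 = 179 (0b10110011)
  SHL R4, 1  → R4 = 179 << 1 = 358
Final: R4 = 358

358


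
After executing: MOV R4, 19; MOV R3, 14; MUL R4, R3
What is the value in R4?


Register state trace:
  MOV R4, 19  → R4 = 19
  MOV R3, 14  → R3 = 14
  MUL R4, R3  → R4 = 19 * 14 = 266
Final: R4 = 266

266


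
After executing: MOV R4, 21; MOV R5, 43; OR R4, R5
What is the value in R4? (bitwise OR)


Register state trace:
  MOV R4, 21  → R4 = 21 (0b00010101)
  MOV R5, 43  → R5 = 43 (0b00101011)
  OR R4, R5   → R4 = 21 OR 43 = 63 (0b00111111)
Final: R4 = 63

63


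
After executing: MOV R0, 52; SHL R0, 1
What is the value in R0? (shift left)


Register state trace:
  MOV R0, 52  → R0 = 52
  SHL R0, 1  → R0 = 52 << 1 = 52 * 2^1 = 104
Final: R0 = 104

104


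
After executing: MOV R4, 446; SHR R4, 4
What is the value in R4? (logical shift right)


Register state trace:
  MOV R4, 446  → R4 = 446
  SHR R4, 4  → R4 = 446 >> 4 = 446 // 2^4 = 27
Final: R4 = 27

27


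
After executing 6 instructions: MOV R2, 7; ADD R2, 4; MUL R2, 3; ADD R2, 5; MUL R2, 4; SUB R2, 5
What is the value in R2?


Register state trace:
  MOV R2, 7  → R2 = 7
  ADD R2, 4  → R2 = 7 + 4 = 11
  MUL R2, 3  → R2 = 11 * 3 = 33
  ADD R2, 5  → R2 = 33 + 5 = 38
  MUL R2, 4  → R2 = 38 * 4 = 152
  SUB R2, 5  → R2 = 152 - 5 = 147
Final: R2 = 147

147


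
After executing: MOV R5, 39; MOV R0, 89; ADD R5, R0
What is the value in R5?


Register state trace:
  MOV R5, 39  → R5 = 39
  MOV R0, 89  → R0 = 89
  ADD R5, R0  → R5 = 39 + 89 = 128
Final: R5 = 128

128


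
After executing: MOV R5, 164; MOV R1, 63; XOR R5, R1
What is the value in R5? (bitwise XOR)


Register state trace:
  MOV R5, 164  → R5 = 164 (0b10100100)
  MOV R1, 63  → R1 = 63 (0b00111111)
  XOR R5, R1  → R5 = 164 XOR 63 = 155 (0b10011011)
Final: R5 = 155

155


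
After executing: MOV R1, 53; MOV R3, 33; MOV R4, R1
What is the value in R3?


Register state trace:
  MOV R1, 53  → R1 = 53
  MOV R3, 33  → R3 = 33
  MOV R4, R1  → R4 = 53
Final: R3 = 33

33


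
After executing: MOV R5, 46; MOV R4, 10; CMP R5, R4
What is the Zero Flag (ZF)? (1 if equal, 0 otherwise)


Register state trace:
  MOV R5, 46  → R5 = 46
  MOV R4, 10  → R4 = 10
  CMP R5, R4  → computes 46 - 10 = 36
  Result is nonzero, so values are not equal
ZF = 0

0


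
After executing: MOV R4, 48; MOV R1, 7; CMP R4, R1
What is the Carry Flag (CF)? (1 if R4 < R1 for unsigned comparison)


Register state trace:
  MOV R4, 48  → R4 = 48
  MOV R1, 7  → R1 = 7
  CMP R4, R1  → unsigned 48 - 7: no borrow
  48 >= 7, so CF = 0
CF = 0

0


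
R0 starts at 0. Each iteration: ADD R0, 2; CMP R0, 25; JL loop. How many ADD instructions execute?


Loop trace (R0 starts at 0, target 25, step 2):
  ADD #1: R0 = 0 + 2 = 2  → 2 < 25, loop
  ADD #2: R0 = 2 + 2 = 4  → 4 < 25, loop
  ADD #3: R0 = 4 + 2 = 6  → 6 < 25, loop
  ADD #4: R0 = 6 + 2 = 8  → 8 < 25, loop
  ADD #5: R0 = 8 + 2 = 10  → 10 < 25, loop
  ADD #6: R0 = 10 + 2 = 12  → 12 < 25, loop
  ADD #7: R0 = 12 + 2 = 14  → 14 < 25, loop
  ADD #8: R0 = 14 + 2 = 16  → 16 < 25, loop
  ADD #9: R0 = 16 + 2 = 18  → 18 < 25, loop
  ADD #10: R0 = 18 + 2 = 20  → 20 < 25, loop
  ADD #11: R0 = 20 + 2 = 22  → 22 < 25, loop
  ADD #12: R0 = 22 + 2 = 24  → 24 < 25, loop
  ADD #13: R0 = 24 + 2 = 26  → 26 >= 25, exit
Total ADD instructions: 13

13


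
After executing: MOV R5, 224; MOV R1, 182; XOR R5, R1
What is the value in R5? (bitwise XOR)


Register state trace:
  MOV R5, 224  → R5 = 224 (0b11100000)
  MOV R1, 182  → R1 = 182 (0b10110110)
  XOR R5, R1  → R5 = 224 XOR 182 = 86 (0b01010110)
Final: R5 = 86

86


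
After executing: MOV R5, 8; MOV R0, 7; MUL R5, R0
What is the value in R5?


Register state trace:
  MOV R5, 8  → R5 = 8
  MOV R0, 7  → R0 = 7
  MUL R5, R0  → R5 = 8 * 7 = 56
Final: R5 = 56

56


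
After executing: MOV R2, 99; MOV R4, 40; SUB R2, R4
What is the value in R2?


Register state trace:
  MOV R2, 99  → R2 = 99
  MOV R4, 40  → R4 = 40
  SUB R2, R4  → R2 = 99 - 40 = 59
Final: R2 = 59

59


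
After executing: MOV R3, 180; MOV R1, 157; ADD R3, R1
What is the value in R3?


Register state trace:
  MOV R3, 180  → R3 = 180
  MOV R1, 157  → R1 = 157
  ADD R3, R1  → R3 = 180 + 157 = 337
Final: R3 = 337

337


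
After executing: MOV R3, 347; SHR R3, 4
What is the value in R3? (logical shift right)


Register state trace:
  MOV R3, 347  → R3 = 347
  SHR R3, 4  → R3 = 347 >> 4 = 347 // 2^4 = 21
Final: R3 = 21

21


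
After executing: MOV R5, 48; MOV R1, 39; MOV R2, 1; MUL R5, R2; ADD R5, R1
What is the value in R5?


Register state trace:
  MOV R5, 48  → R5 = 48
  MOV R1, 39  → R1 = 39
  MOV R2, 1  → R2 = 1
  MUL R5, R2  → R5 = 48 * 1 = 48
  ADD R5, R1  → R5 = 48 + 39 = 87
Final: R5 = 87

87


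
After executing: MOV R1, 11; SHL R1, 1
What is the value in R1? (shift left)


Register state trace:
  MOV R1, 11  → R1 = 11
  SHL R1, 1  → R1 = 11 << 1 = 11 * 2^1 = 22
Final: R1 = 22

22


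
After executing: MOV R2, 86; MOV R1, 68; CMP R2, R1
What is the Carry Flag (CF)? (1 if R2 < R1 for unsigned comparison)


Register state trace:
  MOV R2, 86  → R2 = 86
  MOV R1, 68  → R1 = 68
  CMP R2, R1  → unsigned 86 - 68: no borrow
  86 >= 68, so CF = 0
CF = 0

0


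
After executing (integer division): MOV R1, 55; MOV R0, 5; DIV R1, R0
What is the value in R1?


Register state trace:
  MOV R1, 55  → R1 = 55
  MOV R0, 5  → R0 = 5
  DIV R1, R0  → R1 = 55 // 5 = 11
Final: R1 = 11

11


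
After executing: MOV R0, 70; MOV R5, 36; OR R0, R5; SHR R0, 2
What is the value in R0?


Register state trace:
  MOV R0, 70  → R0 = 70 (0b01000110)
  MOV R5, 36  → R5 = 36 (0b00100100)
  OR R0, R5  → R0 = 70 OR 36 = 102 (0b01100110)
  SHR R0, 2  → R0 = 102 >> 2 = 25
Final: R0 = 25

25


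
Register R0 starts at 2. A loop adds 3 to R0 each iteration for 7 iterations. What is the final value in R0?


Starting value: R0 = 2
  Iter 1: R0 = 2 + 3 = 5
  Iter 2: R0 = 5 + 3 = 8
  Iter 3: R0 = 8 + 3 = 11
  Iter 4: R0 = 11 + 3 = 14
  Iter 5: R0 = 14 + 3 = 17
  Iter 6: R0 = 17 + 3 = 20
  Iter 7: R0 = 20 + 3 = 23
Final: R0 = 23

23


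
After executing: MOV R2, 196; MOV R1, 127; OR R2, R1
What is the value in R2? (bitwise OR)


Register state trace:
  MOV R2, 196  → R2 = 196 (0b11000100)
  MOV R1, 127  → R1 = 127 (0b01111111)
  OR R2, R1   → R2 = 196 OR 127 = 255 (0b11111111)
Final: R2 = 255

255


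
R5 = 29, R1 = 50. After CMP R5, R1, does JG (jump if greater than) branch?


Trace:
  R5 = 29, R1 = 50
  CMP R5, R1  → compares 29 vs 50
  JG checks: is 29 greater than 50?
  29 < 50, so condition is false
Branch taken: No

No


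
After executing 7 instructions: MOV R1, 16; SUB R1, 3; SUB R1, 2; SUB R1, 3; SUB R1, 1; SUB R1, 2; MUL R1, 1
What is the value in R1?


Register state trace:
  MOV R1, 16  → R1 = 16
  SUB R1, 3  → R1 = 16 - 3 = 13
  SUB R1, 2  → R1 = 13 - 2 = 11
  SUB R1, 3  → R1 = 11 - 3 = 8
  SUB R1, 1  → R1 = 8 - 1 = 7
  SUB R1, 2  → R1 = 7 - 2 = 5
  MUL R1, 1  → R1 = 5 * 1 = 5
Final: R1 = 5

5


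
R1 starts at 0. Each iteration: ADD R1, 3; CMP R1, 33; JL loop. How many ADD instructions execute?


Loop trace (R1 starts at 0, target 33, step 3):
  ADD #1: R1 = 0 + 3 = 3  → 3 < 33, loop
  ADD #2: R1 = 3 + 3 = 6  → 6 < 33, loop
  ADD #3: R1 = 6 + 3 = 9  → 9 < 33, loop
  ADD #4: R1 = 9 + 3 = 12  → 12 < 33, loop
  ADD #5: R1 = 12 + 3 = 15  → 15 < 33, loop
  ADD #6: R1 = 15 + 3 = 18  → 18 < 33, loop
  ADD #7: R1 = 18 + 3 = 21  → 21 < 33, loop
  ADD #8: R1 = 21 + 3 = 24  → 24 < 33, loop
  ADD #9: R1 = 24 + 3 = 27  → 27 < 33, loop
  ADD #10: R1 = 27 + 3 = 30  → 30 < 33, loop
  ADD #11: R1 = 30 + 3 = 33  → 33 >= 33, exit
Total ADD instructions: 11

11


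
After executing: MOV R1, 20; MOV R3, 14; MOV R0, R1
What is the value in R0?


Register state trace:
  MOV R1, 20  → R1 = 20
  MOV R3, 14  → R3 = 14
  MOV R0, R1  → R0 = 20
Final: R0 = 20

20


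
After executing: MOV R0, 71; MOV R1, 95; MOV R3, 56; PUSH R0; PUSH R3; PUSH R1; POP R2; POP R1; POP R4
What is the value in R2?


Stack trace (top is rightmost):
  MOV R0, 71  → R0 = 71
  MOV R1, 95  → R1 = 95
  MOV R3, 56  → R3 = 56
  PUSH R0  → stack: [71]
  PUSH R3  → stack: [71, 56]
  PUSH R1  → stack: [71, 56, 95]
  POP R2  → R2 = 95, stack: [71, 56]
  POP R1  → R1 = 56, stack: [71]
  POP R4  → R4 = 71, stack: []
Final: R2 = 95

95


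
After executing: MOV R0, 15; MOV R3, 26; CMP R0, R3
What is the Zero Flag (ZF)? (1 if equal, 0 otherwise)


Register state trace:
  MOV R0, 15  → R0 = 15
  MOV R3, 26  → R3 = 26
  CMP R0, R3  → computes 15 - 26 = -11
  Result is nonzero, so values are not equal
ZF = 0

0


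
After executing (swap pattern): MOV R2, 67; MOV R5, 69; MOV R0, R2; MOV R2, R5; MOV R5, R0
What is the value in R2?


Register state trace (swap pattern):
  MOV R2, 67  → R2 = 67
  MOV R5, 69  → R5 = 69
  MOV R0, R2  → R0 = 67  (save R2)
  MOV R2, R5  → R2 = 69  (R2 gets R5's value)
  MOV R5, R0  → R5 = 67  (R5 gets saved value)
Final: R2 = 69

69


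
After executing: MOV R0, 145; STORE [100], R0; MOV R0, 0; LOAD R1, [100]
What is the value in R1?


Register and memory trace:
  MOV R0, 145  → R0 = 145
  STORE [100], R0  → mem[100] = 145
  MOV R0, 0  → R0 = 0
  LOAD R1, [100]  → R1 = mem[100] = 145
Final: R1 = 145

145


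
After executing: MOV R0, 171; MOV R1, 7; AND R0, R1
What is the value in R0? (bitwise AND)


Register state trace:
  MOV R0, 171  → R0 = 171 (0b10101011)
  MOV R1, 7  → R1 = 7 (0b00000111)
  AND R0, R1  → R0 = 171 AND 7 = 3 (0b00000011)
Final: R0 = 3

3


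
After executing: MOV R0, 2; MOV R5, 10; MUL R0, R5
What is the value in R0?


Register state trace:
  MOV R0, 2  → R0 = 2
  MOV R5, 10  → R5 = 10
  MUL R0, R5  → R0 = 2 * 10 = 20
Final: R0 = 20

20


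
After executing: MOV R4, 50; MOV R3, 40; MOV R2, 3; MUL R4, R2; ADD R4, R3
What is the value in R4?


Register state trace:
  MOV R4, 50  → R4 = 50
  MOV R3, 40  → R3 = 40
  MOV R2, 3  → R2 = 3
  MUL R4, R2  → R4 = 50 * 3 = 150
  ADD R4, R3  → R4 = 150 + 40 = 190
Final: R4 = 190

190


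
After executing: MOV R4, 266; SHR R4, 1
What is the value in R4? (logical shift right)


Register state trace:
  MOV R4, 266  → R4 = 266
  SHR R4, 1  → R4 = 266 >> 1 = 266 // 2^1 = 133
Final: R4 = 133

133


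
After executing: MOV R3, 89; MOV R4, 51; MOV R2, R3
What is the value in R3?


Register state trace:
  MOV R3, 89  → R3 = 89
  MOV R4, 51  → R4 = 51
  MOV R2, R3  → R2 = 89
Final: R3 = 89

89


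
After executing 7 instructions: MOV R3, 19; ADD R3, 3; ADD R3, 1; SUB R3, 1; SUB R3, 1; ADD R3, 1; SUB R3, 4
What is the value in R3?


Register state trace:
  MOV R3, 19  → R3 = 19
  ADD R3, 3  → R3 = 19 + 3 = 22
  ADD R3, 1  → R3 = 22 + 1 = 23
  SUB R3, 1  → R3 = 23 - 1 = 22
  SUB R3, 1  → R3 = 22 - 1 = 21
  ADD R3, 1  → R3 = 21 + 1 = 22
  SUB R3, 4  → R3 = 22 - 4 = 18
Final: R3 = 18

18


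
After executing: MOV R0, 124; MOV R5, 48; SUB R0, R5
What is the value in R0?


Register state trace:
  MOV R0, 124  → R0 = 124
  MOV R5, 48  → R5 = 48
  SUB R0, R5  → R0 = 124 - 48 = 76
Final: R0 = 76

76


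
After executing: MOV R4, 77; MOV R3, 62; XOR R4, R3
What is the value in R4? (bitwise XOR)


Register state trace:
  MOV R4, 77  → R4 = 77 (0b01001101)
  MOV R3, 62  → R3 = 62 (0b00111110)
  XOR R4, R3  → R4 = 77 XOR 62 = 115 (0b01110011)
Final: R4 = 115

115


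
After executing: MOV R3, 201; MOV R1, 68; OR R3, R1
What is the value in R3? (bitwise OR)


Register state trace:
  MOV R3, 201  → R3 = 201 (0b11001001)
  MOV R1, 68  → R1 = 68 (0b01000100)
  OR R3, R1   → R3 = 201 OR 68 = 205 (0b11001101)
Final: R3 = 205

205


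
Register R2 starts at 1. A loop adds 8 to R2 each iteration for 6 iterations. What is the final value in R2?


Starting value: R2 = 1
  Iter 1: R2 = 1 + 8 = 9
  Iter 2: R2 = 9 + 8 = 17
  Iter 3: R2 = 17 + 8 = 25
  Iter 4: R2 = 25 + 8 = 33
  Iter 5: R2 = 33 + 8 = 41
  Iter 6: R2 = 41 + 8 = 49
Final: R2 = 49

49


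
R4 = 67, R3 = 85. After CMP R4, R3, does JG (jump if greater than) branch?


Trace:
  R4 = 67, R3 = 85
  CMP R4, R3  → compares 67 vs 85
  JG checks: is 67 greater than 85?
  67 < 85, so condition is false
Branch taken: No

No


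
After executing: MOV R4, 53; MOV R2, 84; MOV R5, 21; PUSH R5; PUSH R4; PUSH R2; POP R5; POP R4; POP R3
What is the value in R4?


Stack trace (top is rightmost):
  MOV R4, 53  → R4 = 53
  MOV R2, 84  → R2 = 84
  MOV R5, 21  → R5 = 21
  PUSH R5  → stack: [21]
  PUSH R4  → stack: [21, 53]
  PUSH R2  → stack: [21, 53, 84]
  POP R5  → R5 = 84, stack: [21, 53]
  POP R4  → R4 = 53, stack: [21]
  POP R3  → R3 = 21, stack: []
Final: R4 = 53

53


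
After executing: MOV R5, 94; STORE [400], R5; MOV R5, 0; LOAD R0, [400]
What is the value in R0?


Register and memory trace:
  MOV R5, 94  → R5 = 94
  STORE [400], R5  → mem[400] = 94
  MOV R5, 0  → R5 = 0
  LOAD R0, [400]  → R0 = mem[400] = 94
Final: R0 = 94

94


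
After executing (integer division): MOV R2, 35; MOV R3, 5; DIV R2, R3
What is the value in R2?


Register state trace:
  MOV R2, 35  → R2 = 35
  MOV R3, 5  → R3 = 5
  DIV R2, R3  → R2 = 35 // 5 = 7
Final: R2 = 7

7


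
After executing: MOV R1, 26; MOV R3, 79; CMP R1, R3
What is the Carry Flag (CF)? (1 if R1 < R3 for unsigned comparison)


Register state trace:
  MOV R1, 26  → R1 = 26
  MOV R3, 79  → R3 = 79
  CMP R1, R3  → unsigned 26 - 79: borrow occurs
  26 < 79, so CF = 1
CF = 1

1


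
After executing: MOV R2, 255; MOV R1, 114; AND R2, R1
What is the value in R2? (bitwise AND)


Register state trace:
  MOV R2, 255  → R2 = 255 (0b11111111)
  MOV R1, 114  → R1 = 114 (0b01110010)
  AND R2, R1  → R2 = 255 AND 114 = 114 (0b01110010)
Final: R2 = 114

114


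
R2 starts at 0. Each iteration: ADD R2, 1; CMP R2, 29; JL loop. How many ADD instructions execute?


Loop trace (R2 starts at 0, target 29, step 1):
  ADD #1: R2 = 0 + 1 = 1  → 1 < 29, loop
  ADD #2: R2 = 1 + 1 = 2  → 2 < 29, loop
  ADD #3: R2 = 2 + 1 = 3  → 3 < 29, loop
  ADD #4: R2 = 3 + 1 = 4  → 4 < 29, loop
  ADD #5: R2 = 4 + 1 = 5  → 5 < 29, loop
  ADD #6: R2 = 5 + 1 = 6  → 6 < 29, loop
  ADD #7: R2 = 6 + 1 = 7  → 7 < 29, loop
  ADD #8: R2 = 7 + 1 = 8  → 8 < 29, loop
  ADD #9: R2 = 8 + 1 = 9  → 9 < 29, loop
  ADD #10: R2 = 9 + 1 = 10  → 10 < 29, loop
  ADD #11: R2 = 10 + 1 = 11  → 11 < 29, loop
  ADD #12: R2 = 11 + 1 = 12  → 12 < 29, loop
  ADD #13: R2 = 12 + 1 = 13  → 13 < 29, loop
  ADD #14: R2 = 13 + 1 = 14  → 14 < 29, loop
  ADD #15: R2 = 14 + 1 = 15  → 15 < 29, loop
  ADD #16: R2 = 15 + 1 = 16  → 16 < 29, loop
  ADD #17: R2 = 16 + 1 = 17  → 17 < 29, loop
  ADD #18: R2 = 17 + 1 = 18  → 18 < 29, loop
  ADD #19: R2 = 18 + 1 = 19  → 19 < 29, loop
  ADD #20: R2 = 19 + 1 = 20  → 20 < 29, loop
  ADD #21: R2 = 20 + 1 = 21  → 21 < 29, loop
  ADD #22: R2 = 21 + 1 = 22  → 22 < 29, loop
  ADD #23: R2 = 22 + 1 = 23  → 23 < 29, loop
  ADD #24: R2 = 23 + 1 = 24  → 24 < 29, loop
  ADD #25: R2 = 24 + 1 = 25  → 25 < 29, loop
  ADD #26: R2 = 25 + 1 = 26  → 26 < 29, loop
  ADD #27: R2 = 26 + 1 = 27  → 27 < 29, loop
  ADD #28: R2 = 27 + 1 = 28  → 28 < 29, loop
  ADD #29: R2 = 28 + 1 = 29  → 29 >= 29, exit
Total ADD instructions: 29

29


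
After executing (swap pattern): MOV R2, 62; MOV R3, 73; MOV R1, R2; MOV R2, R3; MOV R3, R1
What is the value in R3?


Register state trace (swap pattern):
  MOV R2, 62  → R2 = 62
  MOV R3, 73  → R3 = 73
  MOV R1, R2  → R1 = 62  (save R2)
  MOV R2, R3  → R2 = 73  (R2 gets R3's value)
  MOV R3, R1  → R3 = 62  (R3 gets saved value)
Final: R3 = 62

62


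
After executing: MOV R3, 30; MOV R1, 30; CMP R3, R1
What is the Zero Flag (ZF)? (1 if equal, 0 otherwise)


Register state trace:
  MOV R3, 30  → R3 = 30
  MOV R1, 30  → R1 = 30
  CMP R3, R1  → computes 30 - 30 = 0
  Result is zero, so values are equal
ZF = 1

1


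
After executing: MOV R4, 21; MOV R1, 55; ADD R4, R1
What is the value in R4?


Register state trace:
  MOV R4, 21  → R4 = 21
  MOV R1, 55  → R1 = 55
  ADD R4, R1  → R4 = 21 + 55 = 76
Final: R4 = 76

76


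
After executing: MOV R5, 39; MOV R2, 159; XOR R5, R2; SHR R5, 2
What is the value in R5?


Register state trace:
  MOV R5, 39  → R5 = 39 (0b00100111)
  MOV R2, 159  → R2 = 159 (0b10011111)
  XOR R5, R2  → R5 = 39 XOR 159 = 184 (0b10111000)
  SHR R5, 2  → R5 = 184 >> 2 = 46
Final: R5 = 46

46


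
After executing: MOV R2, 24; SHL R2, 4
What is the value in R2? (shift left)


Register state trace:
  MOV R2, 24  → R2 = 24
  SHL R2, 4  → R2 = 24 << 4 = 24 * 2^4 = 384
Final: R2 = 384

384


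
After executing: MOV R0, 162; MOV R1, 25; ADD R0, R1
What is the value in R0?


Register state trace:
  MOV R0, 162  → R0 = 162
  MOV R1, 25  → R1 = 25
  ADD R0, R1  → R0 = 162 + 25 = 187
Final: R0 = 187

187


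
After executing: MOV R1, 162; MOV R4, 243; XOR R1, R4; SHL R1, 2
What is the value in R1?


Register state trace:
  MOV R1, 162  → R1 = 162 (0b10100010)
  MOV R4, 243  → R4 = 243 (0b11110011)
  XOR R1, R4  → R1 = 162 XOR 243 = 81 (0b01010001)
  SHL R1, 2  → R1 = 81 << 2 = 324
Final: R1 = 324

324


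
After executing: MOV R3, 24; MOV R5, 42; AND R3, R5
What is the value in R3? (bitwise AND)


Register state trace:
  MOV R3, 24  → R3 = 24 (0b00011000)
  MOV R5, 42  → R5 = 42 (0b00101010)
  AND R3, R5  → R3 = 24 AND 42 = 8 (0b00001000)
Final: R3 = 8

8


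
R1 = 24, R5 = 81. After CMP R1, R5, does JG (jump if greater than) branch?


Trace:
  R1 = 24, R5 = 81
  CMP R1, R5  → compares 24 vs 81
  JG checks: is 24 greater than 81?
  24 < 81, so condition is false
Branch taken: No

No


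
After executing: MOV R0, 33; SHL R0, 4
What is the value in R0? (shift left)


Register state trace:
  MOV R0, 33  → R0 = 33
  SHL R0, 4  → R0 = 33 << 4 = 33 * 2^4 = 528
Final: R0 = 528

528


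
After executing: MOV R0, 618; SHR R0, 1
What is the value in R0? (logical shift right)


Register state trace:
  MOV R0, 618  → R0 = 618
  SHR R0, 1  → R0 = 618 >> 1 = 618 // 2^1 = 309
Final: R0 = 309

309


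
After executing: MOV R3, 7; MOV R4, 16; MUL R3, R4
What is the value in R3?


Register state trace:
  MOV R3, 7  → R3 = 7
  MOV R4, 16  → R4 = 16
  MUL R3, R4  → R3 = 7 * 16 = 112
Final: R3 = 112

112


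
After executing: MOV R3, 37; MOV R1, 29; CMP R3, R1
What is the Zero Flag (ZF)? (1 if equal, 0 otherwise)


Register state trace:
  MOV R3, 37  → R3 = 37
  MOV R1, 29  → R1 = 29
  CMP R3, R1  → computes 37 - 29 = 8
  Result is nonzero, so values are not equal
ZF = 0

0


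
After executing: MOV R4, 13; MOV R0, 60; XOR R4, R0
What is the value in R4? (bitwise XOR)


Register state trace:
  MOV R4, 13  → R4 = 13 (0b00001101)
  MOV R0, 60  → R0 = 60 (0b00111100)
  XOR R4, R0  → R4 = 13 XOR 60 = 49 (0b00110001)
Final: R4 = 49

49


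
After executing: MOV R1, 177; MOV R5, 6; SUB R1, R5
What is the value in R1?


Register state trace:
  MOV R1, 177  → R1 = 177
  MOV R5, 6  → R5 = 6
  SUB R1, R5  → R1 = 177 - 6 = 171
Final: R1 = 171

171


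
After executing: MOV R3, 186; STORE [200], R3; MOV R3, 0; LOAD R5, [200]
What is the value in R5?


Register and memory trace:
  MOV R3, 186  → R3 = 186
  STORE [200], R3  → mem[200] = 186
  MOV R3, 0  → R3 = 0
  LOAD R5, [200]  → R5 = mem[200] = 186
Final: R5 = 186

186


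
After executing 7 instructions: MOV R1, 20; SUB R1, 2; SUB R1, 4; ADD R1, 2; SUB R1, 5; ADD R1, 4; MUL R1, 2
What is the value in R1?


Register state trace:
  MOV R1, 20  → R1 = 20
  SUB R1, 2  → R1 = 20 - 2 = 18
  SUB R1, 4  → R1 = 18 - 4 = 14
  ADD R1, 2  → R1 = 14 + 2 = 16
  SUB R1, 5  → R1 = 16 - 5 = 11
  ADD R1, 4  → R1 = 11 + 4 = 15
  MUL R1, 2  → R1 = 15 * 2 = 30
Final: R1 = 30

30
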